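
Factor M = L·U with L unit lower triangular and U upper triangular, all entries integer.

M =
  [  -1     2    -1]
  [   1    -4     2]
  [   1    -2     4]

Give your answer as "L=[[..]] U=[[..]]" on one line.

  row1 -= -1·row0 → [0,-2,1]
  row2 -= -1·row0 → [0,0,3]
  row2 -= 0·row1 → [0,0,3]

L=[[1,0,0],[-1,1,0],[-1,0,1]] U=[[-1,2,-1],[0,-2,1],[0,0,3]]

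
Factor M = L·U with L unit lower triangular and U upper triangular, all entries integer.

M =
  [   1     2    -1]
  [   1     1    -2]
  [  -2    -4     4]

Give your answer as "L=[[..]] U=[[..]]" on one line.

  r1 -= 1·r0 → [0,-1,-1]
  r2 -= -2·r0 → [0,0,2]
  r2 -= 0·r1 → [0,0,2]

L=[[1,0,0],[1,1,0],[-2,0,1]] U=[[1,2,-1],[0,-1,-1],[0,0,2]]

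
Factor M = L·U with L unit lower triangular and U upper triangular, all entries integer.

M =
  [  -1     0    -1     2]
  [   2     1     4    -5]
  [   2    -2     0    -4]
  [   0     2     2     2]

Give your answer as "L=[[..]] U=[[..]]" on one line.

  R1 -= -2·R0 → [0,1,2,-1]
  R2 -= -2·R0 → [0,-2,-2,0]
  R3 -= 0·R0 → [0,2,2,2]
  R2 -= -2·R1 → [0,0,2,-2]
  R3 -= 2·R1 → [0,0,-2,4]
  R3 -= -1·R2 → [0,0,0,2]

L=[[1,0,0,0],[-2,1,0,0],[-2,-2,1,0],[0,2,-1,1]] U=[[-1,0,-1,2],[0,1,2,-1],[0,0,2,-2],[0,0,0,2]]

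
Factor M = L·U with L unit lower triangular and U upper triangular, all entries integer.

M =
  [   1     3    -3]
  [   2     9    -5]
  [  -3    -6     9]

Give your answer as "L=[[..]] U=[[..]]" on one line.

L=[[1,0,0],[2,1,0],[-3,1,1]] U=[[1,3,-3],[0,3,1],[0,0,-1]]

  row1 -= 2·row0 → [0,3,1]
  row2 -= -3·row0 → [0,3,0]
  row2 -= 1·row1 → [0,0,-1]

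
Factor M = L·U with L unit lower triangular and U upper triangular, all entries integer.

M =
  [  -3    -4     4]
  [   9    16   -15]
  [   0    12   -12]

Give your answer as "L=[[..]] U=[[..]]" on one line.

L=[[1,0,0],[-3,1,0],[0,3,1]] U=[[-3,-4,4],[0,4,-3],[0,0,-3]]

  r1 -= -3·r0 → [0,4,-3]
  r2 -= 0·r0 → [0,12,-12]
  r2 -= 3·r1 → [0,0,-3]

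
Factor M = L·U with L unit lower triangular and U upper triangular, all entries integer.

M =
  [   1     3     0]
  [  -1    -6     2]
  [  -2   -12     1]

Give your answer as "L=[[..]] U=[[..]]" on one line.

  r1 -= -1·r0 → [0,-3,2]
  r2 -= -2·r0 → [0,-6,1]
  r2 -= 2·r1 → [0,0,-3]

L=[[1,0,0],[-1,1,0],[-2,2,1]] U=[[1,3,0],[0,-3,2],[0,0,-3]]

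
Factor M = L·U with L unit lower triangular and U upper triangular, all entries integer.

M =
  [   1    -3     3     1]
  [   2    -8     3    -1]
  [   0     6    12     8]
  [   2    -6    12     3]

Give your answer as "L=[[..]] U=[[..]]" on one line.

L=[[1,0,0,0],[2,1,0,0],[0,-3,1,0],[2,0,2,1]] U=[[1,-3,3,1],[0,-2,-3,-3],[0,0,3,-1],[0,0,0,3]]

  r1 -= 2·r0 → [0,-2,-3,-3]
  r2 -= 0·r0 → [0,6,12,8]
  r3 -= 2·r0 → [0,0,6,1]
  r2 -= -3·r1 → [0,0,3,-1]
  r3 -= 0·r1 → [0,0,6,1]
  r3 -= 2·r2 → [0,0,0,3]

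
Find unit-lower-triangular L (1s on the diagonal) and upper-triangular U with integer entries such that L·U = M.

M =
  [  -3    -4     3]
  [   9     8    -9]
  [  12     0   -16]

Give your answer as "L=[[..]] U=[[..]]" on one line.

L=[[1,0,0],[-3,1,0],[-4,4,1]] U=[[-3,-4,3],[0,-4,0],[0,0,-4]]

  R1 -= -3·R0 → [0,-4,0]
  R2 -= -4·R0 → [0,-16,-4]
  R2 -= 4·R1 → [0,0,-4]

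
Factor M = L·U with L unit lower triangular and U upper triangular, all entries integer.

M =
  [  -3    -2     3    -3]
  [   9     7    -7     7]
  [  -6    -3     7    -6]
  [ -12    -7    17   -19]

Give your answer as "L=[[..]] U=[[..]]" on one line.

  row1 -= -3·row0 → [0,1,2,-2]
  row2 -= 2·row0 → [0,1,1,0]
  row3 -= 4·row0 → [0,1,5,-7]
  row2 -= 1·row1 → [0,0,-1,2]
  row3 -= 1·row1 → [0,0,3,-5]
  row3 -= -3·row2 → [0,0,0,1]

L=[[1,0,0,0],[-3,1,0,0],[2,1,1,0],[4,1,-3,1]] U=[[-3,-2,3,-3],[0,1,2,-2],[0,0,-1,2],[0,0,0,1]]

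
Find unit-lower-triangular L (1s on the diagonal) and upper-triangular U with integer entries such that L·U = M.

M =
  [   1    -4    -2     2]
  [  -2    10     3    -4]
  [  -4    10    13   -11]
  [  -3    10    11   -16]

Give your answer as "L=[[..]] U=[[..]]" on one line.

L=[[1,0,0,0],[-2,1,0,0],[-4,-3,1,0],[-3,-1,2,1]] U=[[1,-4,-2,2],[0,2,-1,0],[0,0,2,-3],[0,0,0,-4]]

  R1 -= -2·R0 → [0,2,-1,0]
  R2 -= -4·R0 → [0,-6,5,-3]
  R3 -= -3·R0 → [0,-2,5,-10]
  R2 -= -3·R1 → [0,0,2,-3]
  R3 -= -1·R1 → [0,0,4,-10]
  R3 -= 2·R2 → [0,0,0,-4]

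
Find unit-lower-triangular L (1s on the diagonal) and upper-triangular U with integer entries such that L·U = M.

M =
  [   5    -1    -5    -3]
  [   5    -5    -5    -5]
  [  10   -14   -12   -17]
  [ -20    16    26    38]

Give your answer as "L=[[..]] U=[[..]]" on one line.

L=[[1,0,0,0],[1,1,0,0],[2,3,1,0],[-4,-3,-3,1]] U=[[5,-1,-5,-3],[0,-4,0,-2],[0,0,-2,-5],[0,0,0,5]]

  R1 -= 1·R0 → [0,-4,0,-2]
  R2 -= 2·R0 → [0,-12,-2,-11]
  R3 -= -4·R0 → [0,12,6,26]
  R2 -= 3·R1 → [0,0,-2,-5]
  R3 -= -3·R1 → [0,0,6,20]
  R3 -= -3·R2 → [0,0,0,5]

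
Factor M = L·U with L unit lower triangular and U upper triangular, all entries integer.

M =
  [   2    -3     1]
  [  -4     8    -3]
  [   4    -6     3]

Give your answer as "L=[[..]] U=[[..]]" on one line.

  row1 -= -2·row0 → [0,2,-1]
  row2 -= 2·row0 → [0,0,1]
  row2 -= 0·row1 → [0,0,1]

L=[[1,0,0],[-2,1,0],[2,0,1]] U=[[2,-3,1],[0,2,-1],[0,0,1]]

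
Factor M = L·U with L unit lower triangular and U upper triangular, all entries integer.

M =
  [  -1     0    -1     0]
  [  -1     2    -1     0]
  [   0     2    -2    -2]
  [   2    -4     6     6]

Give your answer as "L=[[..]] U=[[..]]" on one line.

  row1 -= 1·row0 → [0,2,0,0]
  row2 -= 0·row0 → [0,2,-2,-2]
  row3 -= -2·row0 → [0,-4,4,6]
  row2 -= 1·row1 → [0,0,-2,-2]
  row3 -= -2·row1 → [0,0,4,6]
  row3 -= -2·row2 → [0,0,0,2]

L=[[1,0,0,0],[1,1,0,0],[0,1,1,0],[-2,-2,-2,1]] U=[[-1,0,-1,0],[0,2,0,0],[0,0,-2,-2],[0,0,0,2]]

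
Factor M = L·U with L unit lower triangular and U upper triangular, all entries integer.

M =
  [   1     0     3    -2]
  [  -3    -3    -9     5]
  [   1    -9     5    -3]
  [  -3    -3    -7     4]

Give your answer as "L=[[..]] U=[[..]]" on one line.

L=[[1,0,0,0],[-3,1,0,0],[1,3,1,0],[-3,1,1,1]] U=[[1,0,3,-2],[0,-3,0,-1],[0,0,2,2],[0,0,0,-3]]

  R1 -= -3·R0 → [0,-3,0,-1]
  R2 -= 1·R0 → [0,-9,2,-1]
  R3 -= -3·R0 → [0,-3,2,-2]
  R2 -= 3·R1 → [0,0,2,2]
  R3 -= 1·R1 → [0,0,2,-1]
  R3 -= 1·R2 → [0,0,0,-3]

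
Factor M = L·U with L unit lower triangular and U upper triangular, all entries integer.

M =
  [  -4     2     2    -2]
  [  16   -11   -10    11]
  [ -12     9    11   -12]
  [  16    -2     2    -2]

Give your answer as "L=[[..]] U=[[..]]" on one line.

  R1 -= -4·R0 → [0,-3,-2,3]
  R2 -= 3·R0 → [0,3,5,-6]
  R3 -= -4·R0 → [0,6,10,-10]
  R2 -= -1·R1 → [0,0,3,-3]
  R3 -= -2·R1 → [0,0,6,-4]
  R3 -= 2·R2 → [0,0,0,2]

L=[[1,0,0,0],[-4,1,0,0],[3,-1,1,0],[-4,-2,2,1]] U=[[-4,2,2,-2],[0,-3,-2,3],[0,0,3,-3],[0,0,0,2]]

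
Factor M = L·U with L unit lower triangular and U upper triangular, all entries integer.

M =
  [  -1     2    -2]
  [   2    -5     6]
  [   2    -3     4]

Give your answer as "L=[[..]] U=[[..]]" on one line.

  r1 -= -2·r0 → [0,-1,2]
  r2 -= -2·r0 → [0,1,0]
  r2 -= -1·r1 → [0,0,2]

L=[[1,0,0],[-2,1,0],[-2,-1,1]] U=[[-1,2,-2],[0,-1,2],[0,0,2]]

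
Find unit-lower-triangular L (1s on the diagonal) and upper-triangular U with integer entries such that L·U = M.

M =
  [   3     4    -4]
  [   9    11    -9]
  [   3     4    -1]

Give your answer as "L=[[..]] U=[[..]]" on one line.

  r1 -= 3·r0 → [0,-1,3]
  r2 -= 1·r0 → [0,0,3]
  r2 -= 0·r1 → [0,0,3]

L=[[1,0,0],[3,1,0],[1,0,1]] U=[[3,4,-4],[0,-1,3],[0,0,3]]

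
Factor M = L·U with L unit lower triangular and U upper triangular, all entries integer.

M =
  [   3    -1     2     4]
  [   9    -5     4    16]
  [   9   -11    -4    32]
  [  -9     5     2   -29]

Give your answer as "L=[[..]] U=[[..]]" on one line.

L=[[1,0,0,0],[3,1,0,0],[3,4,1,0],[-3,-1,-3,1]] U=[[3,-1,2,4],[0,-2,-2,4],[0,0,-2,4],[0,0,0,-1]]

  row1 -= 3·row0 → [0,-2,-2,4]
  row2 -= 3·row0 → [0,-8,-10,20]
  row3 -= -3·row0 → [0,2,8,-17]
  row2 -= 4·row1 → [0,0,-2,4]
  row3 -= -1·row1 → [0,0,6,-13]
  row3 -= -3·row2 → [0,0,0,-1]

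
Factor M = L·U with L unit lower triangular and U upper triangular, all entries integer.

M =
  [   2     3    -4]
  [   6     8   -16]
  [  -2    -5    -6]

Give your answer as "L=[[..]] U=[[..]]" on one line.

L=[[1,0,0],[3,1,0],[-1,2,1]] U=[[2,3,-4],[0,-1,-4],[0,0,-2]]

  row1 -= 3·row0 → [0,-1,-4]
  row2 -= -1·row0 → [0,-2,-10]
  row2 -= 2·row1 → [0,0,-2]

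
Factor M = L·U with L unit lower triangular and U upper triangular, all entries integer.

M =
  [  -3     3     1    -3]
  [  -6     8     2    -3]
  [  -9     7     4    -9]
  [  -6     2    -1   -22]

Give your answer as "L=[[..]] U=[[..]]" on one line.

  row1 -= 2·row0 → [0,2,0,3]
  row2 -= 3·row0 → [0,-2,1,0]
  row3 -= 2·row0 → [0,-4,-3,-16]
  row2 -= -1·row1 → [0,0,1,3]
  row3 -= -2·row1 → [0,0,-3,-10]
  row3 -= -3·row2 → [0,0,0,-1]

L=[[1,0,0,0],[2,1,0,0],[3,-1,1,0],[2,-2,-3,1]] U=[[-3,3,1,-3],[0,2,0,3],[0,0,1,3],[0,0,0,-1]]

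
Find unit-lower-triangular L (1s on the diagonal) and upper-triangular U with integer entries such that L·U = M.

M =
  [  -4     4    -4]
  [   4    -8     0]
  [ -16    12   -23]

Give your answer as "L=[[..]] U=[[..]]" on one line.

L=[[1,0,0],[-1,1,0],[4,1,1]] U=[[-4,4,-4],[0,-4,-4],[0,0,-3]]

  R1 -= -1·R0 → [0,-4,-4]
  R2 -= 4·R0 → [0,-4,-7]
  R2 -= 1·R1 → [0,0,-3]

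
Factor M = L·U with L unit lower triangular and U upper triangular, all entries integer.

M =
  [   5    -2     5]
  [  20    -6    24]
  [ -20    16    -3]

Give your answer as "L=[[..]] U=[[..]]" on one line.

  row1 -= 4·row0 → [0,2,4]
  row2 -= -4·row0 → [0,8,17]
  row2 -= 4·row1 → [0,0,1]

L=[[1,0,0],[4,1,0],[-4,4,1]] U=[[5,-2,5],[0,2,4],[0,0,1]]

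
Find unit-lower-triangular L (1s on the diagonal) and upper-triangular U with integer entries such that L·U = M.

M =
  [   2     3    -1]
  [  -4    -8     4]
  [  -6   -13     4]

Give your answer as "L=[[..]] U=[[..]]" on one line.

  row1 -= -2·row0 → [0,-2,2]
  row2 -= -3·row0 → [0,-4,1]
  row2 -= 2·row1 → [0,0,-3]

L=[[1,0,0],[-2,1,0],[-3,2,1]] U=[[2,3,-1],[0,-2,2],[0,0,-3]]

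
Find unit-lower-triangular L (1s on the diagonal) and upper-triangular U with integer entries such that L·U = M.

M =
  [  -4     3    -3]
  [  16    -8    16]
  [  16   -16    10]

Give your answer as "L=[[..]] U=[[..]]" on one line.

  row1 -= -4·row0 → [0,4,4]
  row2 -= -4·row0 → [0,-4,-2]
  row2 -= -1·row1 → [0,0,2]

L=[[1,0,0],[-4,1,0],[-4,-1,1]] U=[[-4,3,-3],[0,4,4],[0,0,2]]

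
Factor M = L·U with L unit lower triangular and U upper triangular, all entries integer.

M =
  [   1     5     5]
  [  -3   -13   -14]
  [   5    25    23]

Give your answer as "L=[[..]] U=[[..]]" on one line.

  R1 -= -3·R0 → [0,2,1]
  R2 -= 5·R0 → [0,0,-2]
  R2 -= 0·R1 → [0,0,-2]

L=[[1,0,0],[-3,1,0],[5,0,1]] U=[[1,5,5],[0,2,1],[0,0,-2]]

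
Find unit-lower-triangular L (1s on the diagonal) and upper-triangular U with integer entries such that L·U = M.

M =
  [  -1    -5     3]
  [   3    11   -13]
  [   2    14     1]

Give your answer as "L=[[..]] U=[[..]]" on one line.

  row1 -= -3·row0 → [0,-4,-4]
  row2 -= -2·row0 → [0,4,7]
  row2 -= -1·row1 → [0,0,3]

L=[[1,0,0],[-3,1,0],[-2,-1,1]] U=[[-1,-5,3],[0,-4,-4],[0,0,3]]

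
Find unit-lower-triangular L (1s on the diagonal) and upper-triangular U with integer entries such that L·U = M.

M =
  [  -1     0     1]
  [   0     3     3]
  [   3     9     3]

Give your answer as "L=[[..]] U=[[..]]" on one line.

L=[[1,0,0],[0,1,0],[-3,3,1]] U=[[-1,0,1],[0,3,3],[0,0,-3]]

  r1 -= 0·r0 → [0,3,3]
  r2 -= -3·r0 → [0,9,6]
  r2 -= 3·r1 → [0,0,-3]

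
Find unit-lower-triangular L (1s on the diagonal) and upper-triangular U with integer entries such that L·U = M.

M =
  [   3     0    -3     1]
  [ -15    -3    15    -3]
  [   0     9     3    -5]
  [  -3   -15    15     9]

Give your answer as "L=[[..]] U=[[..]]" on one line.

  R1 -= -5·R0 → [0,-3,0,2]
  R2 -= 0·R0 → [0,9,3,-5]
  R3 -= -1·R0 → [0,-15,12,10]
  R2 -= -3·R1 → [0,0,3,1]
  R3 -= 5·R1 → [0,0,12,0]
  R3 -= 4·R2 → [0,0,0,-4]

L=[[1,0,0,0],[-5,1,0,0],[0,-3,1,0],[-1,5,4,1]] U=[[3,0,-3,1],[0,-3,0,2],[0,0,3,1],[0,0,0,-4]]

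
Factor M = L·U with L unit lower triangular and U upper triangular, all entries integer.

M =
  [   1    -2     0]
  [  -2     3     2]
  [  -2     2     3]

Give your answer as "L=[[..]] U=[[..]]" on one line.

L=[[1,0,0],[-2,1,0],[-2,2,1]] U=[[1,-2,0],[0,-1,2],[0,0,-1]]

  R1 -= -2·R0 → [0,-1,2]
  R2 -= -2·R0 → [0,-2,3]
  R2 -= 2·R1 → [0,0,-1]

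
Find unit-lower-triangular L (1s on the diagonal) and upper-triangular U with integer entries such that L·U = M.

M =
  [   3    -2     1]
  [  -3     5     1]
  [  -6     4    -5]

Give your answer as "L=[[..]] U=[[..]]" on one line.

  r1 -= -1·r0 → [0,3,2]
  r2 -= -2·r0 → [0,0,-3]
  r2 -= 0·r1 → [0,0,-3]

L=[[1,0,0],[-1,1,0],[-2,0,1]] U=[[3,-2,1],[0,3,2],[0,0,-3]]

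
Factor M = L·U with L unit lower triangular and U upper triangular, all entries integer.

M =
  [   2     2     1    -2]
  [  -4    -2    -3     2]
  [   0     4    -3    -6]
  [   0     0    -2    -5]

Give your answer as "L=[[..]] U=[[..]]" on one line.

L=[[1,0,0,0],[-2,1,0,0],[0,2,1,0],[0,0,2,1]] U=[[2,2,1,-2],[0,2,-1,-2],[0,0,-1,-2],[0,0,0,-1]]

  row1 -= -2·row0 → [0,2,-1,-2]
  row2 -= 0·row0 → [0,4,-3,-6]
  row3 -= 0·row0 → [0,0,-2,-5]
  row2 -= 2·row1 → [0,0,-1,-2]
  row3 -= 0·row1 → [0,0,-2,-5]
  row3 -= 2·row2 → [0,0,0,-1]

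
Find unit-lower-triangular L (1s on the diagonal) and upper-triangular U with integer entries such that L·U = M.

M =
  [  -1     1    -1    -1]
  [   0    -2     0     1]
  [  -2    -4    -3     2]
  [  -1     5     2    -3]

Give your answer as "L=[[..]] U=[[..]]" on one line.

L=[[1,0,0,0],[0,1,0,0],[2,3,1,0],[1,-2,-3,1]] U=[[-1,1,-1,-1],[0,-2,0,1],[0,0,-1,1],[0,0,0,3]]

  R1 -= 0·R0 → [0,-2,0,1]
  R2 -= 2·R0 → [0,-6,-1,4]
  R3 -= 1·R0 → [0,4,3,-2]
  R2 -= 3·R1 → [0,0,-1,1]
  R3 -= -2·R1 → [0,0,3,0]
  R3 -= -3·R2 → [0,0,0,3]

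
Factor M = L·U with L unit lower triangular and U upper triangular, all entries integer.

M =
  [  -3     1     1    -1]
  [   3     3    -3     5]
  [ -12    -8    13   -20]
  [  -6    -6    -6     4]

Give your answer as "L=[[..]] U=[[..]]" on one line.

  r1 -= -1·r0 → [0,4,-2,4]
  r2 -= 4·r0 → [0,-12,9,-16]
  r3 -= 2·r0 → [0,-8,-8,6]
  r2 -= -3·r1 → [0,0,3,-4]
  r3 -= -2·r1 → [0,0,-12,14]
  r3 -= -4·r2 → [0,0,0,-2]

L=[[1,0,0,0],[-1,1,0,0],[4,-3,1,0],[2,-2,-4,1]] U=[[-3,1,1,-1],[0,4,-2,4],[0,0,3,-4],[0,0,0,-2]]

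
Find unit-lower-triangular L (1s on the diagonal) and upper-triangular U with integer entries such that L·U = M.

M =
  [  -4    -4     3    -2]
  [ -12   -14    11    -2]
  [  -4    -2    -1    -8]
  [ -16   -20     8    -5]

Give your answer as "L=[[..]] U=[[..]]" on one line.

L=[[1,0,0,0],[3,1,0,0],[1,-1,1,0],[4,2,4,1]] U=[[-4,-4,3,-2],[0,-2,2,4],[0,0,-2,-2],[0,0,0,3]]

  R1 -= 3·R0 → [0,-2,2,4]
  R2 -= 1·R0 → [0,2,-4,-6]
  R3 -= 4·R0 → [0,-4,-4,3]
  R2 -= -1·R1 → [0,0,-2,-2]
  R3 -= 2·R1 → [0,0,-8,-5]
  R3 -= 4·R2 → [0,0,0,3]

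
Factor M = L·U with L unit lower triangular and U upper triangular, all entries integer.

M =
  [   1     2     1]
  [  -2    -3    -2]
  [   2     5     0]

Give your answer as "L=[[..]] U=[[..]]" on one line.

  R1 -= -2·R0 → [0,1,0]
  R2 -= 2·R0 → [0,1,-2]
  R2 -= 1·R1 → [0,0,-2]

L=[[1,0,0],[-2,1,0],[2,1,1]] U=[[1,2,1],[0,1,0],[0,0,-2]]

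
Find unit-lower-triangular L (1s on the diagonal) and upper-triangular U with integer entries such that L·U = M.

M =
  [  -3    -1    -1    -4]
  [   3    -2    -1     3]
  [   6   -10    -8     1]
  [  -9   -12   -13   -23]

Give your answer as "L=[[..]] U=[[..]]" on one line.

L=[[1,0,0,0],[-1,1,0,0],[-2,4,1,0],[3,3,2,1]] U=[[-3,-1,-1,-4],[0,-3,-2,-1],[0,0,-2,-3],[0,0,0,-2]]

  R1 -= -1·R0 → [0,-3,-2,-1]
  R2 -= -2·R0 → [0,-12,-10,-7]
  R3 -= 3·R0 → [0,-9,-10,-11]
  R2 -= 4·R1 → [0,0,-2,-3]
  R3 -= 3·R1 → [0,0,-4,-8]
  R3 -= 2·R2 → [0,0,0,-2]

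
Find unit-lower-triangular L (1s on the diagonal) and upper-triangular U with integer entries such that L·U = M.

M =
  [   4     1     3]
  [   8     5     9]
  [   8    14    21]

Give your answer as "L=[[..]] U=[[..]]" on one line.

  row1 -= 2·row0 → [0,3,3]
  row2 -= 2·row0 → [0,12,15]
  row2 -= 4·row1 → [0,0,3]

L=[[1,0,0],[2,1,0],[2,4,1]] U=[[4,1,3],[0,3,3],[0,0,3]]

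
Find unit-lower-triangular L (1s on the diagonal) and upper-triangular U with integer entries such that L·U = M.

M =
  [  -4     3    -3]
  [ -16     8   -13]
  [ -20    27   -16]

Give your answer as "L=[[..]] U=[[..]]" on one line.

L=[[1,0,0],[4,1,0],[5,-3,1]] U=[[-4,3,-3],[0,-4,-1],[0,0,-4]]

  R1 -= 4·R0 → [0,-4,-1]
  R2 -= 5·R0 → [0,12,-1]
  R2 -= -3·R1 → [0,0,-4]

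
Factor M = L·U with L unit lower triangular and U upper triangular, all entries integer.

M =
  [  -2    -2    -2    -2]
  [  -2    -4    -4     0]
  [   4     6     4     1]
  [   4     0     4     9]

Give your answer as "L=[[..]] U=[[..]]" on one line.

L=[[1,0,0,0],[1,1,0,0],[-2,-1,1,0],[-2,2,-2,1]] U=[[-2,-2,-2,-2],[0,-2,-2,2],[0,0,-2,-1],[0,0,0,-1]]

  row1 -= 1·row0 → [0,-2,-2,2]
  row2 -= -2·row0 → [0,2,0,-3]
  row3 -= -2·row0 → [0,-4,0,5]
  row2 -= -1·row1 → [0,0,-2,-1]
  row3 -= 2·row1 → [0,0,4,1]
  row3 -= -2·row2 → [0,0,0,-1]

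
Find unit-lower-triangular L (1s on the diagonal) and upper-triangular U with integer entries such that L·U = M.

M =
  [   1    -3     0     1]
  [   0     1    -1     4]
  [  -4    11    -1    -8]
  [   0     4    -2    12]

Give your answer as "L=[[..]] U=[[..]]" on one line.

  r1 -= 0·r0 → [0,1,-1,4]
  r2 -= -4·r0 → [0,-1,-1,-4]
  r3 -= 0·r0 → [0,4,-2,12]
  r2 -= -1·r1 → [0,0,-2,0]
  r3 -= 4·r1 → [0,0,2,-4]
  r3 -= -1·r2 → [0,0,0,-4]

L=[[1,0,0,0],[0,1,0,0],[-4,-1,1,0],[0,4,-1,1]] U=[[1,-3,0,1],[0,1,-1,4],[0,0,-2,0],[0,0,0,-4]]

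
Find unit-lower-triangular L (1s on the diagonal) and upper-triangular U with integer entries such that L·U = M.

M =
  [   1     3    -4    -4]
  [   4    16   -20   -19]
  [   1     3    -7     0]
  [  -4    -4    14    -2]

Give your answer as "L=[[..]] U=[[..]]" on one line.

  R1 -= 4·R0 → [0,4,-4,-3]
  R2 -= 1·R0 → [0,0,-3,4]
  R3 -= -4·R0 → [0,8,-2,-18]
  R2 -= 0·R1 → [0,0,-3,4]
  R3 -= 2·R1 → [0,0,6,-12]
  R3 -= -2·R2 → [0,0,0,-4]

L=[[1,0,0,0],[4,1,0,0],[1,0,1,0],[-4,2,-2,1]] U=[[1,3,-4,-4],[0,4,-4,-3],[0,0,-3,4],[0,0,0,-4]]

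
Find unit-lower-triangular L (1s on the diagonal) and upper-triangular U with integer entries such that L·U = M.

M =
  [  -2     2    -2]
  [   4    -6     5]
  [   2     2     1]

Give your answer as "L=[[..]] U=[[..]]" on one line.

  r1 -= -2·r0 → [0,-2,1]
  r2 -= -1·r0 → [0,4,-1]
  r2 -= -2·r1 → [0,0,1]

L=[[1,0,0],[-2,1,0],[-1,-2,1]] U=[[-2,2,-2],[0,-2,1],[0,0,1]]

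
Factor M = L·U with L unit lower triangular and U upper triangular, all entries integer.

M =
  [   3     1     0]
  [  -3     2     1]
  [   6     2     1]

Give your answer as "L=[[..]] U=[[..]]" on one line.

L=[[1,0,0],[-1,1,0],[2,0,1]] U=[[3,1,0],[0,3,1],[0,0,1]]

  R1 -= -1·R0 → [0,3,1]
  R2 -= 2·R0 → [0,0,1]
  R2 -= 0·R1 → [0,0,1]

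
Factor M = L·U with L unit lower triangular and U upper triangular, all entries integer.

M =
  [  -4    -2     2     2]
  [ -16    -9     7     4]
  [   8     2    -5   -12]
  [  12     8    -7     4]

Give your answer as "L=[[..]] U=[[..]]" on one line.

L=[[1,0,0,0],[4,1,0,0],[-2,2,1,0],[-3,-2,-3,1]] U=[[-4,-2,2,2],[0,-1,-1,-4],[0,0,1,0],[0,0,0,2]]

  R1 -= 4·R0 → [0,-1,-1,-4]
  R2 -= -2·R0 → [0,-2,-1,-8]
  R3 -= -3·R0 → [0,2,-1,10]
  R2 -= 2·R1 → [0,0,1,0]
  R3 -= -2·R1 → [0,0,-3,2]
  R3 -= -3·R2 → [0,0,0,2]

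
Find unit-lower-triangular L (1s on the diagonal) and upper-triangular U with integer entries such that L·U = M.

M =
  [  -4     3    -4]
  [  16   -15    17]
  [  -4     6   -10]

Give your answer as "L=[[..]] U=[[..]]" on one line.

  r1 -= -4·r0 → [0,-3,1]
  r2 -= 1·r0 → [0,3,-6]
  r2 -= -1·r1 → [0,0,-5]

L=[[1,0,0],[-4,1,0],[1,-1,1]] U=[[-4,3,-4],[0,-3,1],[0,0,-5]]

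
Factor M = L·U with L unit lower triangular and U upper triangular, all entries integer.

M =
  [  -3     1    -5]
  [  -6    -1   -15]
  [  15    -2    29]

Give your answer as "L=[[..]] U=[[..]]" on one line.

L=[[1,0,0],[2,1,0],[-5,-1,1]] U=[[-3,1,-5],[0,-3,-5],[0,0,-1]]

  row1 -= 2·row0 → [0,-3,-5]
  row2 -= -5·row0 → [0,3,4]
  row2 -= -1·row1 → [0,0,-1]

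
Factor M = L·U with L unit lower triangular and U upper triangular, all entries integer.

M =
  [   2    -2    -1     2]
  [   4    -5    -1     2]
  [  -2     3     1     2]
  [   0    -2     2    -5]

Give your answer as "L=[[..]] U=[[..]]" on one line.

  R1 -= 2·R0 → [0,-1,1,-2]
  R2 -= -1·R0 → [0,1,0,4]
  R3 -= 0·R0 → [0,-2,2,-5]
  R2 -= -1·R1 → [0,0,1,2]
  R3 -= 2·R1 → [0,0,0,-1]
  R3 -= 0·R2 → [0,0,0,-1]

L=[[1,0,0,0],[2,1,0,0],[-1,-1,1,0],[0,2,0,1]] U=[[2,-2,-1,2],[0,-1,1,-2],[0,0,1,2],[0,0,0,-1]]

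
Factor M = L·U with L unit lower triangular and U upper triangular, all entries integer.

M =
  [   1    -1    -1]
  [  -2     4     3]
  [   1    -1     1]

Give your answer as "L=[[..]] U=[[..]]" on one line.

L=[[1,0,0],[-2,1,0],[1,0,1]] U=[[1,-1,-1],[0,2,1],[0,0,2]]

  row1 -= -2·row0 → [0,2,1]
  row2 -= 1·row0 → [0,0,2]
  row2 -= 0·row1 → [0,0,2]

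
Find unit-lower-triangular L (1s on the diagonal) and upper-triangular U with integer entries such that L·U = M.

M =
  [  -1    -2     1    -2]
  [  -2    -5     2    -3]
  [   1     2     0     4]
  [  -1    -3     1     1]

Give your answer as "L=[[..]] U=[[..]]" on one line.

  r1 -= 2·r0 → [0,-1,0,1]
  r2 -= -1·r0 → [0,0,1,2]
  r3 -= 1·r0 → [0,-1,0,3]
  r2 -= 0·r1 → [0,0,1,2]
  r3 -= 1·r1 → [0,0,0,2]
  r3 -= 0·r2 → [0,0,0,2]

L=[[1,0,0,0],[2,1,0,0],[-1,0,1,0],[1,1,0,1]] U=[[-1,-2,1,-2],[0,-1,0,1],[0,0,1,2],[0,0,0,2]]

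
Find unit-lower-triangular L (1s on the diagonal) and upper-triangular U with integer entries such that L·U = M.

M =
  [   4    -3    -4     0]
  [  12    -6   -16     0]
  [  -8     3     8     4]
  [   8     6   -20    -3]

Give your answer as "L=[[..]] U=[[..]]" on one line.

  R1 -= 3·R0 → [0,3,-4,0]
  R2 -= -2·R0 → [0,-3,0,4]
  R3 -= 2·R0 → [0,12,-12,-3]
  R2 -= -1·R1 → [0,0,-4,4]
  R3 -= 4·R1 → [0,0,4,-3]
  R3 -= -1·R2 → [0,0,0,1]

L=[[1,0,0,0],[3,1,0,0],[-2,-1,1,0],[2,4,-1,1]] U=[[4,-3,-4,0],[0,3,-4,0],[0,0,-4,4],[0,0,0,1]]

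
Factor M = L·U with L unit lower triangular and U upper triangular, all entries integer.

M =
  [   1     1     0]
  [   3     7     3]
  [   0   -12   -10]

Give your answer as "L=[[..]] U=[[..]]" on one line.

  row1 -= 3·row0 → [0,4,3]
  row2 -= 0·row0 → [0,-12,-10]
  row2 -= -3·row1 → [0,0,-1]

L=[[1,0,0],[3,1,0],[0,-3,1]] U=[[1,1,0],[0,4,3],[0,0,-1]]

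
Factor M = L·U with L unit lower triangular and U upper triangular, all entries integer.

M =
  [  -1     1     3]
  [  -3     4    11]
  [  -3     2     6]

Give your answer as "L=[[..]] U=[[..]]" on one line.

L=[[1,0,0],[3,1,0],[3,-1,1]] U=[[-1,1,3],[0,1,2],[0,0,-1]]

  R1 -= 3·R0 → [0,1,2]
  R2 -= 3·R0 → [0,-1,-3]
  R2 -= -1·R1 → [0,0,-1]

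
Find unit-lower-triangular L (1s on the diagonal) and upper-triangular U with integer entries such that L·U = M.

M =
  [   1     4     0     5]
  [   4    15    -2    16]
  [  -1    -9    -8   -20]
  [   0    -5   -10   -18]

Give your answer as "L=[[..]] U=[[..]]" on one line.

  R1 -= 4·R0 → [0,-1,-2,-4]
  R2 -= -1·R0 → [0,-5,-8,-15]
  R3 -= 0·R0 → [0,-5,-10,-18]
  R2 -= 5·R1 → [0,0,2,5]
  R3 -= 5·R1 → [0,0,0,2]
  R3 -= 0·R2 → [0,0,0,2]

L=[[1,0,0,0],[4,1,0,0],[-1,5,1,0],[0,5,0,1]] U=[[1,4,0,5],[0,-1,-2,-4],[0,0,2,5],[0,0,0,2]]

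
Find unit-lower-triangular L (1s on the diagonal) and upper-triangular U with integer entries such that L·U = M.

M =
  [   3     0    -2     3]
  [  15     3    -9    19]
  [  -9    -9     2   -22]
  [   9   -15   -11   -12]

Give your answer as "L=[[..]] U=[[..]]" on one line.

  r1 -= 5·r0 → [0,3,1,4]
  r2 -= -3·r0 → [0,-9,-4,-13]
  r3 -= 3·r0 → [0,-15,-5,-21]
  r2 -= -3·r1 → [0,0,-1,-1]
  r3 -= -5·r1 → [0,0,0,-1]
  r3 -= 0·r2 → [0,0,0,-1]

L=[[1,0,0,0],[5,1,0,0],[-3,-3,1,0],[3,-5,0,1]] U=[[3,0,-2,3],[0,3,1,4],[0,0,-1,-1],[0,0,0,-1]]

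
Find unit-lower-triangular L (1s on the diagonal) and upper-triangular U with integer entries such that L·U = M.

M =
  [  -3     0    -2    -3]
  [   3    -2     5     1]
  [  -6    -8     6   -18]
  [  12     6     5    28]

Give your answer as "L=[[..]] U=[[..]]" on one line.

  row1 -= -1·row0 → [0,-2,3,-2]
  row2 -= 2·row0 → [0,-8,10,-12]
  row3 -= -4·row0 → [0,6,-3,16]
  row2 -= 4·row1 → [0,0,-2,-4]
  row3 -= -3·row1 → [0,0,6,10]
  row3 -= -3·row2 → [0,0,0,-2]

L=[[1,0,0,0],[-1,1,0,0],[2,4,1,0],[-4,-3,-3,1]] U=[[-3,0,-2,-3],[0,-2,3,-2],[0,0,-2,-4],[0,0,0,-2]]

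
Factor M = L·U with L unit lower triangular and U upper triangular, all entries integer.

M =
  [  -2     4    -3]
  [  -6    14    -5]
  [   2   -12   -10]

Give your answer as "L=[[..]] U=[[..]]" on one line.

  r1 -= 3·r0 → [0,2,4]
  r2 -= -1·r0 → [0,-8,-13]
  r2 -= -4·r1 → [0,0,3]

L=[[1,0,0],[3,1,0],[-1,-4,1]] U=[[-2,4,-3],[0,2,4],[0,0,3]]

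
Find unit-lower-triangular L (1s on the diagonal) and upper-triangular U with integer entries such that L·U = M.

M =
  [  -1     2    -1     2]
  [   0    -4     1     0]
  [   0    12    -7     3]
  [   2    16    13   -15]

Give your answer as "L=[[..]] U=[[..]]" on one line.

L=[[1,0,0,0],[0,1,0,0],[0,-3,1,0],[-2,-5,-4,1]] U=[[-1,2,-1,2],[0,-4,1,0],[0,0,-4,3],[0,0,0,1]]

  row1 -= 0·row0 → [0,-4,1,0]
  row2 -= 0·row0 → [0,12,-7,3]
  row3 -= -2·row0 → [0,20,11,-11]
  row2 -= -3·row1 → [0,0,-4,3]
  row3 -= -5·row1 → [0,0,16,-11]
  row3 -= -4·row2 → [0,0,0,1]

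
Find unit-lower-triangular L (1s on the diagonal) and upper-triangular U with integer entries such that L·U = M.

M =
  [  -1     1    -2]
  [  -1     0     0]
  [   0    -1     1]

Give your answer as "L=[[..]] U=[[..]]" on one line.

  r1 -= 1·r0 → [0,-1,2]
  r2 -= 0·r0 → [0,-1,1]
  r2 -= 1·r1 → [0,0,-1]

L=[[1,0,0],[1,1,0],[0,1,1]] U=[[-1,1,-2],[0,-1,2],[0,0,-1]]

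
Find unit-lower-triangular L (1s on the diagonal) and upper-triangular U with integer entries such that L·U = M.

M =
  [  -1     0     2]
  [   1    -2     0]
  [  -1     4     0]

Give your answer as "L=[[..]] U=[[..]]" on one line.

  R1 -= -1·R0 → [0,-2,2]
  R2 -= 1·R0 → [0,4,-2]
  R2 -= -2·R1 → [0,0,2]

L=[[1,0,0],[-1,1,0],[1,-2,1]] U=[[-1,0,2],[0,-2,2],[0,0,2]]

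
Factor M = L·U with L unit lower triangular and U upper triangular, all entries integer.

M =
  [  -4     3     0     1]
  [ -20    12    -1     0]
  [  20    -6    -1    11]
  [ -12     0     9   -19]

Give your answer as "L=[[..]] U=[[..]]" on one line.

  row1 -= 5·row0 → [0,-3,-1,-5]
  row2 -= -5·row0 → [0,9,-1,16]
  row3 -= 3·row0 → [0,-9,9,-22]
  row2 -= -3·row1 → [0,0,-4,1]
  row3 -= 3·row1 → [0,0,12,-7]
  row3 -= -3·row2 → [0,0,0,-4]

L=[[1,0,0,0],[5,1,0,0],[-5,-3,1,0],[3,3,-3,1]] U=[[-4,3,0,1],[0,-3,-1,-5],[0,0,-4,1],[0,0,0,-4]]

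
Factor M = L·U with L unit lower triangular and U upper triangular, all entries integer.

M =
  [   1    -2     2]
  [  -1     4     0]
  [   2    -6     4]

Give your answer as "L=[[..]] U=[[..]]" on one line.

L=[[1,0,0],[-1,1,0],[2,-1,1]] U=[[1,-2,2],[0,2,2],[0,0,2]]

  row1 -= -1·row0 → [0,2,2]
  row2 -= 2·row0 → [0,-2,0]
  row2 -= -1·row1 → [0,0,2]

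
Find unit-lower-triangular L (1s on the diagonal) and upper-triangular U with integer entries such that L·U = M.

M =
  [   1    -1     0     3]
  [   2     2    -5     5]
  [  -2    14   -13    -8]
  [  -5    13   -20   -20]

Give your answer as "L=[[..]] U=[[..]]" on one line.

  r1 -= 2·r0 → [0,4,-5,-1]
  r2 -= -2·r0 → [0,12,-13,-2]
  r3 -= -5·r0 → [0,8,-20,-5]
  r2 -= 3·r1 → [0,0,2,1]
  r3 -= 2·r1 → [0,0,-10,-3]
  r3 -= -5·r2 → [0,0,0,2]

L=[[1,0,0,0],[2,1,0,0],[-2,3,1,0],[-5,2,-5,1]] U=[[1,-1,0,3],[0,4,-5,-1],[0,0,2,1],[0,0,0,2]]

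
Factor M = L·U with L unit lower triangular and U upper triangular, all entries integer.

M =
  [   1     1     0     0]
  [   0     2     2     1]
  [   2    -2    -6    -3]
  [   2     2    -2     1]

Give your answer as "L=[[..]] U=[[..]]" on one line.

  r1 -= 0·r0 → [0,2,2,1]
  r2 -= 2·r0 → [0,-4,-6,-3]
  r3 -= 2·r0 → [0,0,-2,1]
  r2 -= -2·r1 → [0,0,-2,-1]
  r3 -= 0·r1 → [0,0,-2,1]
  r3 -= 1·r2 → [0,0,0,2]

L=[[1,0,0,0],[0,1,0,0],[2,-2,1,0],[2,0,1,1]] U=[[1,1,0,0],[0,2,2,1],[0,0,-2,-1],[0,0,0,2]]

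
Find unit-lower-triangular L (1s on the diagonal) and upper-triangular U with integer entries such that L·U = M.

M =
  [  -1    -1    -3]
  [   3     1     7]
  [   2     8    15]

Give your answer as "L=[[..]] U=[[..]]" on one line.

L=[[1,0,0],[-3,1,0],[-2,-3,1]] U=[[-1,-1,-3],[0,-2,-2],[0,0,3]]

  R1 -= -3·R0 → [0,-2,-2]
  R2 -= -2·R0 → [0,6,9]
  R2 -= -3·R1 → [0,0,3]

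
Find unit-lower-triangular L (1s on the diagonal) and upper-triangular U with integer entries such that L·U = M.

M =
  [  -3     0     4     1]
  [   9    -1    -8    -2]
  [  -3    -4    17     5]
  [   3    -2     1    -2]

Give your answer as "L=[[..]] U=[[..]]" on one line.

L=[[1,0,0,0],[-3,1,0,0],[1,4,1,0],[-1,2,1,1]] U=[[-3,0,4,1],[0,-1,4,1],[0,0,-3,0],[0,0,0,-3]]

  R1 -= -3·R0 → [0,-1,4,1]
  R2 -= 1·R0 → [0,-4,13,4]
  R3 -= -1·R0 → [0,-2,5,-1]
  R2 -= 4·R1 → [0,0,-3,0]
  R3 -= 2·R1 → [0,0,-3,-3]
  R3 -= 1·R2 → [0,0,0,-3]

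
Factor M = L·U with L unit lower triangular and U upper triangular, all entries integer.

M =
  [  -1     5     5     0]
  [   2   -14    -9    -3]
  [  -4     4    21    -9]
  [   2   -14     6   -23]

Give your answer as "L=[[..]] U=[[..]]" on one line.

L=[[1,0,0,0],[-2,1,0,0],[4,4,1,0],[-2,1,-5,1]] U=[[-1,5,5,0],[0,-4,1,-3],[0,0,-3,3],[0,0,0,-5]]

  row1 -= -2·row0 → [0,-4,1,-3]
  row2 -= 4·row0 → [0,-16,1,-9]
  row3 -= -2·row0 → [0,-4,16,-23]
  row2 -= 4·row1 → [0,0,-3,3]
  row3 -= 1·row1 → [0,0,15,-20]
  row3 -= -5·row2 → [0,0,0,-5]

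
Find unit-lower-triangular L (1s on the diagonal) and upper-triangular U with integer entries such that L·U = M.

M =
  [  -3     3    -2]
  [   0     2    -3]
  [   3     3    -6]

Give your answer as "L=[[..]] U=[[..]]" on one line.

L=[[1,0,0],[0,1,0],[-1,3,1]] U=[[-3,3,-2],[0,2,-3],[0,0,1]]

  r1 -= 0·r0 → [0,2,-3]
  r2 -= -1·r0 → [0,6,-8]
  r2 -= 3·r1 → [0,0,1]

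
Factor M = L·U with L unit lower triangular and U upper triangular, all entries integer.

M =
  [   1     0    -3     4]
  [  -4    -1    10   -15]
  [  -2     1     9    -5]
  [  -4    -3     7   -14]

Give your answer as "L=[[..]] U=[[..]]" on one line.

  R1 -= -4·R0 → [0,-1,-2,1]
  R2 -= -2·R0 → [0,1,3,3]
  R3 -= -4·R0 → [0,-3,-5,2]
  R2 -= -1·R1 → [0,0,1,4]
  R3 -= 3·R1 → [0,0,1,-1]
  R3 -= 1·R2 → [0,0,0,-5]

L=[[1,0,0,0],[-4,1,0,0],[-2,-1,1,0],[-4,3,1,1]] U=[[1,0,-3,4],[0,-1,-2,1],[0,0,1,4],[0,0,0,-5]]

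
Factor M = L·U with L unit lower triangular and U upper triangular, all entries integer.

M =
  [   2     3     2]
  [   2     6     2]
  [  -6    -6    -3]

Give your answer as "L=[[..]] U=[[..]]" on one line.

L=[[1,0,0],[1,1,0],[-3,1,1]] U=[[2,3,2],[0,3,0],[0,0,3]]

  row1 -= 1·row0 → [0,3,0]
  row2 -= -3·row0 → [0,3,3]
  row2 -= 1·row1 → [0,0,3]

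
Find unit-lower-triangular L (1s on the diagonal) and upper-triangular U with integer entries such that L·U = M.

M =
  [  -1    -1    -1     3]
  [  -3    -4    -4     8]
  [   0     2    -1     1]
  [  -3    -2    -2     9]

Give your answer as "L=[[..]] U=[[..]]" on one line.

  r1 -= 3·r0 → [0,-1,-1,-1]
  r2 -= 0·r0 → [0,2,-1,1]
  r3 -= 3·r0 → [0,1,1,0]
  r2 -= -2·r1 → [0,0,-3,-1]
  r3 -= -1·r1 → [0,0,0,-1]
  r3 -= 0·r2 → [0,0,0,-1]

L=[[1,0,0,0],[3,1,0,0],[0,-2,1,0],[3,-1,0,1]] U=[[-1,-1,-1,3],[0,-1,-1,-1],[0,0,-3,-1],[0,0,0,-1]]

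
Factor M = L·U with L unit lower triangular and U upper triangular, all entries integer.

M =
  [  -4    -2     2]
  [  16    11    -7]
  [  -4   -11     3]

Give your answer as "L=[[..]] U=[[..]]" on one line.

  R1 -= -4·R0 → [0,3,1]
  R2 -= 1·R0 → [0,-9,1]
  R2 -= -3·R1 → [0,0,4]

L=[[1,0,0],[-4,1,0],[1,-3,1]] U=[[-4,-2,2],[0,3,1],[0,0,4]]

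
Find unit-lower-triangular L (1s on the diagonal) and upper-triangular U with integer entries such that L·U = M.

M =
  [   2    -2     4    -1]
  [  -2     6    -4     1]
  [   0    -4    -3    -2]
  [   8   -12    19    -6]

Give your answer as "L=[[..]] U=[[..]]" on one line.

  R1 -= -1·R0 → [0,4,0,0]
  R2 -= 0·R0 → [0,-4,-3,-2]
  R3 -= 4·R0 → [0,-4,3,-2]
  R2 -= -1·R1 → [0,0,-3,-2]
  R3 -= -1·R1 → [0,0,3,-2]
  R3 -= -1·R2 → [0,0,0,-4]

L=[[1,0,0,0],[-1,1,0,0],[0,-1,1,0],[4,-1,-1,1]] U=[[2,-2,4,-1],[0,4,0,0],[0,0,-3,-2],[0,0,0,-4]]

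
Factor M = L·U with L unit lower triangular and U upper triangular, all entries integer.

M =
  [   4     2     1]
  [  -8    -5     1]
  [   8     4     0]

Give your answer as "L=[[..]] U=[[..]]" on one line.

  r1 -= -2·r0 → [0,-1,3]
  r2 -= 2·r0 → [0,0,-2]
  r2 -= 0·r1 → [0,0,-2]

L=[[1,0,0],[-2,1,0],[2,0,1]] U=[[4,2,1],[0,-1,3],[0,0,-2]]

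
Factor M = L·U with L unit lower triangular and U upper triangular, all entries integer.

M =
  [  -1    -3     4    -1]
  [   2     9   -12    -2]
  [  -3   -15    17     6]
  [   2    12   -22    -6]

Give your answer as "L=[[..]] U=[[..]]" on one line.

  r1 -= -2·r0 → [0,3,-4,-4]
  r2 -= 3·r0 → [0,-6,5,9]
  r3 -= -2·r0 → [0,6,-14,-8]
  r2 -= -2·r1 → [0,0,-3,1]
  r3 -= 2·r1 → [0,0,-6,0]
  r3 -= 2·r2 → [0,0,0,-2]

L=[[1,0,0,0],[-2,1,0,0],[3,-2,1,0],[-2,2,2,1]] U=[[-1,-3,4,-1],[0,3,-4,-4],[0,0,-3,1],[0,0,0,-2]]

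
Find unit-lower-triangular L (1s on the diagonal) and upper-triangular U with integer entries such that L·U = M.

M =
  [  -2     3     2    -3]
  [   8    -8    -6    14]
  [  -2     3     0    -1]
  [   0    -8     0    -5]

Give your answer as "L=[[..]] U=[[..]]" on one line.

  row1 -= -4·row0 → [0,4,2,2]
  row2 -= 1·row0 → [0,0,-2,2]
  row3 -= 0·row0 → [0,-8,0,-5]
  row2 -= 0·row1 → [0,0,-2,2]
  row3 -= -2·row1 → [0,0,4,-1]
  row3 -= -2·row2 → [0,0,0,3]

L=[[1,0,0,0],[-4,1,0,0],[1,0,1,0],[0,-2,-2,1]] U=[[-2,3,2,-3],[0,4,2,2],[0,0,-2,2],[0,0,0,3]]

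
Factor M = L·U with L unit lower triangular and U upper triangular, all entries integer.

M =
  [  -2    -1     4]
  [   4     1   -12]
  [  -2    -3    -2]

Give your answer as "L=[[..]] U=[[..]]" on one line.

  row1 -= -2·row0 → [0,-1,-4]
  row2 -= 1·row0 → [0,-2,-6]
  row2 -= 2·row1 → [0,0,2]

L=[[1,0,0],[-2,1,0],[1,2,1]] U=[[-2,-1,4],[0,-1,-4],[0,0,2]]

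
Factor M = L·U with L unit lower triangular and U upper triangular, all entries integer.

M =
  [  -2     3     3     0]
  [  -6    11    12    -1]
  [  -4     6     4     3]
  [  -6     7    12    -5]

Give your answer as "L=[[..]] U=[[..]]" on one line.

L=[[1,0,0,0],[3,1,0,0],[2,0,1,0],[3,-1,-3,1]] U=[[-2,3,3,0],[0,2,3,-1],[0,0,-2,3],[0,0,0,3]]

  row1 -= 3·row0 → [0,2,3,-1]
  row2 -= 2·row0 → [0,0,-2,3]
  row3 -= 3·row0 → [0,-2,3,-5]
  row2 -= 0·row1 → [0,0,-2,3]
  row3 -= -1·row1 → [0,0,6,-6]
  row3 -= -3·row2 → [0,0,0,3]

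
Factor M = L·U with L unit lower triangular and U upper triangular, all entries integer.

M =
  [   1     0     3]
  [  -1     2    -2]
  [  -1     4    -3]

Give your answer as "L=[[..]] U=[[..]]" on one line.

  row1 -= -1·row0 → [0,2,1]
  row2 -= -1·row0 → [0,4,0]
  row2 -= 2·row1 → [0,0,-2]

L=[[1,0,0],[-1,1,0],[-1,2,1]] U=[[1,0,3],[0,2,1],[0,0,-2]]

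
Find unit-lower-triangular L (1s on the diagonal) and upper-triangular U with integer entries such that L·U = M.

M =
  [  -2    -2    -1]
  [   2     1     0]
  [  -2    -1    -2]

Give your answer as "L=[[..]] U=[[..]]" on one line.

L=[[1,0,0],[-1,1,0],[1,-1,1]] U=[[-2,-2,-1],[0,-1,-1],[0,0,-2]]

  row1 -= -1·row0 → [0,-1,-1]
  row2 -= 1·row0 → [0,1,-1]
  row2 -= -1·row1 → [0,0,-2]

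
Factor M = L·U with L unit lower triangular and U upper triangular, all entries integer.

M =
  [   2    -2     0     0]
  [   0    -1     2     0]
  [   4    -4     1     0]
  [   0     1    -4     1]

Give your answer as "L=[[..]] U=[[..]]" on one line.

L=[[1,0,0,0],[0,1,0,0],[2,0,1,0],[0,-1,-2,1]] U=[[2,-2,0,0],[0,-1,2,0],[0,0,1,0],[0,0,0,1]]

  R1 -= 0·R0 → [0,-1,2,0]
  R2 -= 2·R0 → [0,0,1,0]
  R3 -= 0·R0 → [0,1,-4,1]
  R2 -= 0·R1 → [0,0,1,0]
  R3 -= -1·R1 → [0,0,-2,1]
  R3 -= -2·R2 → [0,0,0,1]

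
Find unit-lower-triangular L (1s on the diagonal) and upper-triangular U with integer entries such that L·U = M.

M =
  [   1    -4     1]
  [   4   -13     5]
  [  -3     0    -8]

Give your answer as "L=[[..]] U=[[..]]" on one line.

L=[[1,0,0],[4,1,0],[-3,-4,1]] U=[[1,-4,1],[0,3,1],[0,0,-1]]

  row1 -= 4·row0 → [0,3,1]
  row2 -= -3·row0 → [0,-12,-5]
  row2 -= -4·row1 → [0,0,-1]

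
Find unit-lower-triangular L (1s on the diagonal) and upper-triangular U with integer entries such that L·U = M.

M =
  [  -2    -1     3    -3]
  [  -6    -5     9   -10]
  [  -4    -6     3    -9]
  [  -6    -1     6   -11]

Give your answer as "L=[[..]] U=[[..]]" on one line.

L=[[1,0,0,0],[3,1,0,0],[2,2,1,0],[3,-1,1,1]] U=[[-2,-1,3,-3],[0,-2,0,-1],[0,0,-3,-1],[0,0,0,-2]]

  row1 -= 3·row0 → [0,-2,0,-1]
  row2 -= 2·row0 → [0,-4,-3,-3]
  row3 -= 3·row0 → [0,2,-3,-2]
  row2 -= 2·row1 → [0,0,-3,-1]
  row3 -= -1·row1 → [0,0,-3,-3]
  row3 -= 1·row2 → [0,0,0,-2]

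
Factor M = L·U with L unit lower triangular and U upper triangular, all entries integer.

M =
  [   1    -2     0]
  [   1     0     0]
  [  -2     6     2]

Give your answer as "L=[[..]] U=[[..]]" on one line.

L=[[1,0,0],[1,1,0],[-2,1,1]] U=[[1,-2,0],[0,2,0],[0,0,2]]

  r1 -= 1·r0 → [0,2,0]
  r2 -= -2·r0 → [0,2,2]
  r2 -= 1·r1 → [0,0,2]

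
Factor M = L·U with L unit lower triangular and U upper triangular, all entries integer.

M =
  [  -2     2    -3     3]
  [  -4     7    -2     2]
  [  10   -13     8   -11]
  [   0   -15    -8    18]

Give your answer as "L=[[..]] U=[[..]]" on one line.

L=[[1,0,0,0],[2,1,0,0],[-5,-1,1,0],[0,-5,-4,1]] U=[[-2,2,-3,3],[0,3,4,-4],[0,0,-3,0],[0,0,0,-2]]

  r1 -= 2·r0 → [0,3,4,-4]
  r2 -= -5·r0 → [0,-3,-7,4]
  r3 -= 0·r0 → [0,-15,-8,18]
  r2 -= -1·r1 → [0,0,-3,0]
  r3 -= -5·r1 → [0,0,12,-2]
  r3 -= -4·r2 → [0,0,0,-2]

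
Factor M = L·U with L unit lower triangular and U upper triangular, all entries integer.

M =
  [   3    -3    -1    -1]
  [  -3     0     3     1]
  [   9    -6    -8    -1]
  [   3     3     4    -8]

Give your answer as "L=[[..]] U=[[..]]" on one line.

  R1 -= -1·R0 → [0,-3,2,0]
  R2 -= 3·R0 → [0,3,-5,2]
  R3 -= 1·R0 → [0,6,5,-7]
  R2 -= -1·R1 → [0,0,-3,2]
  R3 -= -2·R1 → [0,0,9,-7]
  R3 -= -3·R2 → [0,0,0,-1]

L=[[1,0,0,0],[-1,1,0,0],[3,-1,1,0],[1,-2,-3,1]] U=[[3,-3,-1,-1],[0,-3,2,0],[0,0,-3,2],[0,0,0,-1]]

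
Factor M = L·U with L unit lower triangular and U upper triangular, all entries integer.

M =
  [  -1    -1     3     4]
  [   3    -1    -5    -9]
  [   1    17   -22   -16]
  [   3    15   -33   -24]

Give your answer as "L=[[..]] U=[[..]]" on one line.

  row1 -= -3·row0 → [0,-4,4,3]
  row2 -= -1·row0 → [0,16,-19,-12]
  row3 -= -3·row0 → [0,12,-24,-12]
  row2 -= -4·row1 → [0,0,-3,0]
  row3 -= -3·row1 → [0,0,-12,-3]
  row3 -= 4·row2 → [0,0,0,-3]

L=[[1,0,0,0],[-3,1,0,0],[-1,-4,1,0],[-3,-3,4,1]] U=[[-1,-1,3,4],[0,-4,4,3],[0,0,-3,0],[0,0,0,-3]]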